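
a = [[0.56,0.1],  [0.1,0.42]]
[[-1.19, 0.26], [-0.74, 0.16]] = a @ [[-1.9, 0.42], [-1.30, 0.29]]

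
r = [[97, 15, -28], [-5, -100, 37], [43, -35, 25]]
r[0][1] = 15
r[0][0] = 97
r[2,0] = 43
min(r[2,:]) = -35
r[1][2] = 37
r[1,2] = 37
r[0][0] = 97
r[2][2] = 25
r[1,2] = 37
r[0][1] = 15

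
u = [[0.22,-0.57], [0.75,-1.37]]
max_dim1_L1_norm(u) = 2.12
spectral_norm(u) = 1.68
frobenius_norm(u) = 1.68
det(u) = 0.13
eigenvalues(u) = [-0.12, -1.03]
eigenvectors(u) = [[0.86, 0.42], [0.52, 0.91]]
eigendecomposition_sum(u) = [[-0.17, 0.08], [-0.1, 0.05]] + [[0.39,  -0.65],[0.85,  -1.42]]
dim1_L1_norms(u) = [0.79, 2.12]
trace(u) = -1.15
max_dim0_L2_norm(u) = 1.48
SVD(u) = [[-0.36, -0.93], [-0.93, 0.36]] @ diag([1.6754209111828284, 0.07526466881147799]) @ [[-0.46, 0.89], [0.89, 0.46]]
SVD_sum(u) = [[0.28,-0.54], [0.73,-1.38]] + [[-0.06, -0.03], [0.02, 0.01]]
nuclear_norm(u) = 1.75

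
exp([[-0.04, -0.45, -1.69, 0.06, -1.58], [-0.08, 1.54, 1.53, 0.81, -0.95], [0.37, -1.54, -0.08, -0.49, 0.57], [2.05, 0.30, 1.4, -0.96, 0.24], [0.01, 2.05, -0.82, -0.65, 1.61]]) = [[1.09, -3.48, -1.84, 0.33, -3.20], [0.96, -1.1, 1.7, 0.38, -1.92], [-0.53, 0.04, -0.63, -0.66, 1.78], [1.29, -1.52, -0.68, 0.38, -1.31], [0.19, 6.3, 2.7, 0.67, 1.54]]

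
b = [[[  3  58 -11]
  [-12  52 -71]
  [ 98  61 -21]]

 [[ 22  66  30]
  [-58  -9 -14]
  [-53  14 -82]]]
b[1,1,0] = -58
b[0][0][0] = 3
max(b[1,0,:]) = 66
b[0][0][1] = 58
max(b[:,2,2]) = -21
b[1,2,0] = -53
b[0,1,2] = -71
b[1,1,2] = -14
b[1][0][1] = 66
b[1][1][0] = -58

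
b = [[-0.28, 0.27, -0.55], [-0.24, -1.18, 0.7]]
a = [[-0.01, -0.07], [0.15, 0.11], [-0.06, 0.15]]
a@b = [[0.02,0.08,-0.04], [-0.07,-0.09,-0.01], [-0.02,-0.19,0.14]]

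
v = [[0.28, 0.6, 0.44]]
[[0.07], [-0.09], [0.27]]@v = [[0.02, 0.04, 0.03], [-0.03, -0.05, -0.04], [0.08, 0.16, 0.12]]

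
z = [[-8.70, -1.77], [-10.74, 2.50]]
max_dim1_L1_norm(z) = 13.24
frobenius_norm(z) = 14.16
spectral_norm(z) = 13.85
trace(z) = -6.20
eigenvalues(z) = [-10.2, 4.0]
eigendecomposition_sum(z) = [[-9.12, -1.27],[-7.72, -1.08]] + [[0.42, -0.5], [-3.02, 3.58]]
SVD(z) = [[-0.62, -0.79], [-0.79, 0.62]] @ diag([13.84762048000347, 2.943451552478552]) @ [[1.0, -0.06],  [0.06, 1.0]]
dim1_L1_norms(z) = [10.47, 13.24]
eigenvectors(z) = [[-0.76,0.14],[-0.65,-0.99]]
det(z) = -40.76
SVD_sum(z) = [[-8.56, 0.54], [-10.85, 0.68]] + [[-0.14, -2.31], [0.11, 1.82]]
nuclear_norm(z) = 16.79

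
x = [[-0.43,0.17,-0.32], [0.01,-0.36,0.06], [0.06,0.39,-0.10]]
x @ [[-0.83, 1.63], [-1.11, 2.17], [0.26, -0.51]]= [[0.08, -0.17], [0.41, -0.8], [-0.51, 1.0]]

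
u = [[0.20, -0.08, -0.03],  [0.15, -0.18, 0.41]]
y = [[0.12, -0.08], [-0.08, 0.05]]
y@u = [[0.01,  0.0,  -0.04], [-0.01,  -0.00,  0.02]]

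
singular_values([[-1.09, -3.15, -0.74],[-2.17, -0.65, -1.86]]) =[4.01, 2.03]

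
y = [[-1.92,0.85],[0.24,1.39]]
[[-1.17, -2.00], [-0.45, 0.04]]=y@[[0.43, 0.98],[-0.4, -0.14]]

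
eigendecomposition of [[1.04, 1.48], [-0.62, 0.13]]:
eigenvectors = [[0.84+0.00j, (0.84-0j)],[-0.26+0.48j, (-0.26-0.48j)]]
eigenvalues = [(0.58+0.84j), (0.58-0.84j)]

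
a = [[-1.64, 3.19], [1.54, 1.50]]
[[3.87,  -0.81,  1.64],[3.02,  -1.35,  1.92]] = a @ [[0.52, -0.42, 0.50], [1.48, -0.47, 0.77]]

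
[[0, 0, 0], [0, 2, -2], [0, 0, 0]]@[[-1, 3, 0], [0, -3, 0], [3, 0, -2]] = [[0, 0, 0], [-6, -6, 4], [0, 0, 0]]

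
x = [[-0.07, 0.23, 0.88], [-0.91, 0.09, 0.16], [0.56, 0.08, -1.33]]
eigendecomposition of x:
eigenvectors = [[0.43+0.00j, (-0.08-0.45j), (-0.08+0.45j)], [(0.3+0j), 0.88+0.00j, 0.88-0.00j], [-0.85+0.00j, -0.03-0.16j, -0.03+0.16j]]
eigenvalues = [(-1.64+0j), (0.17+0.44j), (0.17-0.44j)]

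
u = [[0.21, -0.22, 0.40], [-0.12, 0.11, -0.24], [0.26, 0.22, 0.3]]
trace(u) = 0.62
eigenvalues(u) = [(0.55+0j), (0.03+0.05j), (0.03-0.05j)]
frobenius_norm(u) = 0.74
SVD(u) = [[-0.72, 0.49, -0.48], [0.42, -0.24, -0.87], [-0.55, -0.84, -0.04]] @ diag([0.6584920865887384, 0.3300266235656244, 0.00840235906655452]) @ [[-0.52, 0.13, -0.84], [-0.26, -0.97, 0.01], [-0.81, 0.22, 0.54]]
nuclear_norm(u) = 1.00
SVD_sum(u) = [[0.25, -0.06, 0.40],[-0.15, 0.04, -0.24],[0.19, -0.05, 0.3]] + [[-0.04, -0.16, 0.00], [0.02, 0.08, -0.00], [0.07, 0.27, -0.0]] + [[0.00, -0.0, -0.00],  [0.01, -0.0, -0.00],  [0.00, -0.0, -0.0]]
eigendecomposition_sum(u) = [[(0.33-0j), 0.07+0.00j, (0.47+0j)], [-0.19+0.00j, (-0.04+0j), -0.27+0.00j], [(0.18-0j), 0.04+0.00j, (0.25+0j)]] + [[(-0.06+0.06j), (-0.14+0.1j), -0.04-0.00j], [(0.03-0.01j), (0.07-0.02j), (0.01+0.01j)], [(0.04-0.04j), (0.09-0.07j), (0.02+0j)]] + [[(-0.06-0.06j), (-0.14-0.1j), (-0.04+0j)], [0.03+0.01j, 0.07+0.02j, 0.01-0.01j], [(0.04+0.04j), (0.09+0.07j), (0.02-0j)]]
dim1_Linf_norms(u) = [0.4, 0.24, 0.3]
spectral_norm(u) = 0.66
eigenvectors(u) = [[0.79+0.00j, (-0.79+0j), (-0.79-0j)], [(-0.45+0j), 0.31+0.13j, (0.31-0.13j)], [0.43+0.00j, 0.52-0.02j, (0.52+0.02j)]]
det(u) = 0.00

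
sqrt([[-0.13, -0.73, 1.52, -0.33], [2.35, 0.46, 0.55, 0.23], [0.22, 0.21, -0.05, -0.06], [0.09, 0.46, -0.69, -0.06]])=[[(0.73-0.08j), -0.51+0.00j, 1.23+0.07j, -0.11-0.17j], [1.37+0.09j, 1.09-0.00j, (-0.78-0.07j), (0.34+0.18j)], [-0.03+0.12j, (0.19-0j), (0.16-0.09j), -0.12+0.23j], [(-0.35+0.32j), 0.35-0.01j, (-0.57-0.25j), (0.02+0.63j)]]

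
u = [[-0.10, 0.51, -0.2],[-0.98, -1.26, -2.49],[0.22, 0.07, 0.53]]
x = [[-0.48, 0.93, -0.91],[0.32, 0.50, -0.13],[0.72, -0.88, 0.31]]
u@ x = [[0.07, 0.34, -0.04],[-1.73, 0.65, 0.28],[0.30, -0.23, -0.05]]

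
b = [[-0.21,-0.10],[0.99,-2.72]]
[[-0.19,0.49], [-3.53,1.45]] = b @ [[0.23, -1.78], [1.38, -1.18]]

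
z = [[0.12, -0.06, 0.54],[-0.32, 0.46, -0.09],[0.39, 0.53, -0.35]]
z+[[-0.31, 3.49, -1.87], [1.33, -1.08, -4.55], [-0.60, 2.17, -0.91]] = [[-0.19,3.43,-1.33], [1.01,-0.62,-4.64], [-0.21,2.7,-1.26]]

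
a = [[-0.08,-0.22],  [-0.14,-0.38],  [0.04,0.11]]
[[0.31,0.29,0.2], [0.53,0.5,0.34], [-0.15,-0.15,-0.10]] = a @ [[-0.19,  1.78,  0.98], [-1.32,  -1.97,  -1.25]]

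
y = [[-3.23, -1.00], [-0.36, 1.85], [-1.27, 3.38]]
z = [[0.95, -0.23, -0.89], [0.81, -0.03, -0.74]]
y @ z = [[-3.88,0.77,3.61], [1.16,0.03,-1.05], [1.53,0.19,-1.37]]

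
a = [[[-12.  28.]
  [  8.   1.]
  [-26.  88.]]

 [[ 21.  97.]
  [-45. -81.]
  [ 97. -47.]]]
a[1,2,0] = 97.0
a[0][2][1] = 88.0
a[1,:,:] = [[21.0, 97.0], [-45.0, -81.0], [97.0, -47.0]]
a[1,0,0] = 21.0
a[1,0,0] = 21.0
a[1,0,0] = 21.0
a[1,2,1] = -47.0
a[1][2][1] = -47.0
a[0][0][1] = 28.0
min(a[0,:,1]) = 1.0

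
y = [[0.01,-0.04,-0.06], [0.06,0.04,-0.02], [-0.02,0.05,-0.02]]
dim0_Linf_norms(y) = [0.06, 0.05, 0.06]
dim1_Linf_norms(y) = [0.06, 0.06, 0.05]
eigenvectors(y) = [[(0.06+0.61j), (0.06-0.61j), 0.60+0.00j],  [(0.68+0j), (0.68-0j), -0.23+0.00j],  [(0.16-0.37j), 0.16+0.37j, 0.76+0.00j]]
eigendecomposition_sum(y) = [[0.01+0.02j, -0.02+0.02j, (-0.02-0.01j)], [0.03-0.01j, 0.02+0.03j, (-0.01+0.02j)], [(-0-0.02j), (0.02-0j), (0.01+0.01j)]] + [[0.01-0.02j, (-0.02-0.02j), (-0.02+0.01j)],[0.03+0.01j, 0.02-0.03j, -0.01-0.02j],[(-0+0.02j), 0.02+0.00j, (0.01-0.01j)]] + [[(-0.02-0j), 0.01-0.00j, -0.03-0.00j], [0.01+0.00j, -0.00+0.00j, 0.01+0.00j], [(-0.02-0j), 0.01-0.00j, (-0.03-0j)]]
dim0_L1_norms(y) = [0.09, 0.13, 0.1]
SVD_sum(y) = [[-0.01, -0.02, 0.00], [0.03, 0.06, -0.00], [0.02, 0.03, -0.0]] + [[0.03,  -0.02,  -0.05], [0.02,  -0.01,  -0.03], [-0.01,  0.0,  0.01]] + [[-0.01, 0.01, -0.01],  [0.01, -0.01, 0.01],  [-0.03, 0.01, -0.03]]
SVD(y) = [[-0.33, -0.88, 0.33], [0.83, -0.44, -0.35], [0.46, 0.16, 0.88]] @ diag([0.0786480136534417, 0.07467417251979838, 0.0493787191698148]) @ [[0.47, 0.88, -0.07],[-0.51, 0.34, 0.79],[-0.72, 0.33, -0.61]]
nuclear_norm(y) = 0.20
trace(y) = 0.03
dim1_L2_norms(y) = [0.07, 0.07, 0.06]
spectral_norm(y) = 0.08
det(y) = -0.00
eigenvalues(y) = [(0.04+0.06j), (0.04-0.06j), (-0.05+0j)]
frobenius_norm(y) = 0.12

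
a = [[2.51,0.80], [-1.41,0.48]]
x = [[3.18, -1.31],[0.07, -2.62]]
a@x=[[8.04,-5.38], [-4.45,0.59]]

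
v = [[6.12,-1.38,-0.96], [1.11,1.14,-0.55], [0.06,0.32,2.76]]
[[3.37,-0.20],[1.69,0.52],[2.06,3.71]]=v @ [[0.86, 0.33], [0.94, 0.74], [0.62, 1.25]]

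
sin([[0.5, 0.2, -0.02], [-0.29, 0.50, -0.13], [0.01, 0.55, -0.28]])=[[0.49, 0.18, -0.02], [-0.26, 0.50, -0.13], [0.03, 0.54, -0.28]]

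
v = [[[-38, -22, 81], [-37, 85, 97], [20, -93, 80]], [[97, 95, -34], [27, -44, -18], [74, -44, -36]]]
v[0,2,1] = -93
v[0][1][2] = 97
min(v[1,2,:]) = -44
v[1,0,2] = -34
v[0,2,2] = 80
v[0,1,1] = 85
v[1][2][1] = -44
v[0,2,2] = 80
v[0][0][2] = 81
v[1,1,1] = -44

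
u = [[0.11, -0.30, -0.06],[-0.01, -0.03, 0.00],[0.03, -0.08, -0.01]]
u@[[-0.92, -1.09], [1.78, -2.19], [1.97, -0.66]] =[[-0.75, 0.58], [-0.04, 0.08], [-0.19, 0.15]]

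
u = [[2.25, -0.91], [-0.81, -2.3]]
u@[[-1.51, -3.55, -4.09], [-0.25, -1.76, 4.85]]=[[-3.17, -6.39, -13.62], [1.80, 6.92, -7.84]]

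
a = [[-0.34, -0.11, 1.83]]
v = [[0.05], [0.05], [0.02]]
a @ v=[[0.01]]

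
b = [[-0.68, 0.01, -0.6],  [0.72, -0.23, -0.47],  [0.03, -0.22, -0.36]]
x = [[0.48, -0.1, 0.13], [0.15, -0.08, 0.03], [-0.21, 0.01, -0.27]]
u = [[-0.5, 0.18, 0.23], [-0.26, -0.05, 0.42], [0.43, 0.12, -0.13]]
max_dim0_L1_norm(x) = 0.84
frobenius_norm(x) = 0.64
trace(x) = 0.13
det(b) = 0.11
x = u @ b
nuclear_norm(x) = 0.84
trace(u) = -0.68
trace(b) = -1.27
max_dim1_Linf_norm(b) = 0.72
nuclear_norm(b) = 2.00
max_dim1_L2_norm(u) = 0.58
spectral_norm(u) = 0.83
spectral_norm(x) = 0.61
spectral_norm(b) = 1.01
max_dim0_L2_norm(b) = 0.99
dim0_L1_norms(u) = [1.19, 0.35, 0.78]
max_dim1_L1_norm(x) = 0.71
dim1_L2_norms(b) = [0.91, 0.89, 0.42]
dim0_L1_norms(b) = [1.43, 0.46, 1.43]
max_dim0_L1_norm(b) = 1.43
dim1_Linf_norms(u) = [0.5, 0.42, 0.43]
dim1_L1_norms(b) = [1.29, 1.42, 0.61]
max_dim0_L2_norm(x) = 0.54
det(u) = 0.05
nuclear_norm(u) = 1.30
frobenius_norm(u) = 0.89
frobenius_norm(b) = 1.34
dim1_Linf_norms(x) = [0.48, 0.15, 0.27]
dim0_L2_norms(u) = [0.71, 0.22, 0.5]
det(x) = 0.00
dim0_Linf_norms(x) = [0.48, 0.1, 0.27]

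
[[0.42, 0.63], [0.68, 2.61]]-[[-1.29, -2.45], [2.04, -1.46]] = [[1.71, 3.08],[-1.36, 4.07]]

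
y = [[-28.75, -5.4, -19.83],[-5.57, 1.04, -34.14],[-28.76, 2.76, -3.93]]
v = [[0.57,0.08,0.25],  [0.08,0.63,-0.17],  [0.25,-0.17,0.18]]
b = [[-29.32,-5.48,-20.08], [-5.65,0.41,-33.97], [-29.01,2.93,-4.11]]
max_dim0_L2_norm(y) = 41.05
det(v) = 0.00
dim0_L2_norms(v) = [0.63, 0.66, 0.35]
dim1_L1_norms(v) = [0.9, 0.88, 0.6]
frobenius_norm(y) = 57.42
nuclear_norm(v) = 1.38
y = v + b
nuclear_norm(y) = 83.41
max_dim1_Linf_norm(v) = 0.63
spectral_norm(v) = 0.69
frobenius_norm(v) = 0.97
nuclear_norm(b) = 83.81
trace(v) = 1.38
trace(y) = -31.64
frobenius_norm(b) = 57.84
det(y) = -8063.65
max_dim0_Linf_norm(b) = 33.97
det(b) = -8048.41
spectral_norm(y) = 50.08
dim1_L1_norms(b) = [54.88, 40.03, 36.05]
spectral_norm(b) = 50.62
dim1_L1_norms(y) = [53.98, 40.75, 35.45]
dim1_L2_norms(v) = [0.63, 0.66, 0.35]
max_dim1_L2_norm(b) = 35.96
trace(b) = -33.02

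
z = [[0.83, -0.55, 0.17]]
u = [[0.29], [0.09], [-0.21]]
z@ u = [[0.16]]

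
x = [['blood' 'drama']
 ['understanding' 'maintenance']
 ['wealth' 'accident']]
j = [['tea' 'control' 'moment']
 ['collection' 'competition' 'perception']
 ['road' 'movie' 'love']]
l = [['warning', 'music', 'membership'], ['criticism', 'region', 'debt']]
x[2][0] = 'wealth'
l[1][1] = 'region'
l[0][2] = 'membership'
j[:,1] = ['control', 'competition', 'movie']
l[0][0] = 'warning'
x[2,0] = 'wealth'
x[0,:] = ['blood', 'drama']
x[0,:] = ['blood', 'drama']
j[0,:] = ['tea', 'control', 'moment']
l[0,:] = ['warning', 'music', 'membership']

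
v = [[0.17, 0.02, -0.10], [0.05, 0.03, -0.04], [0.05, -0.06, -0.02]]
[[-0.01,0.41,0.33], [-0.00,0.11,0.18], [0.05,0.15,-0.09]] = v @ [[-1.26,  2.51,  0.67], [-1.07,  -0.4,  2.69], [-2.28,  0.12,  -1.66]]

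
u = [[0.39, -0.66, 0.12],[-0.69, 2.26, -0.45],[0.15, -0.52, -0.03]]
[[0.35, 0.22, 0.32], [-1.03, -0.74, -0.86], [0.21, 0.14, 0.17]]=u @ [[0.25, 0.03, 0.39],[-0.34, -0.27, -0.22],[0.20, 0.24, 0.2]]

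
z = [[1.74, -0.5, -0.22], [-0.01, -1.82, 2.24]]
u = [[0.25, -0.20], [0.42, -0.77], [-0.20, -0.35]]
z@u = [[0.27, 0.11], [-1.21, 0.62]]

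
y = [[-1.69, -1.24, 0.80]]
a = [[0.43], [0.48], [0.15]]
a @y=[[-0.73, -0.53, 0.34], [-0.81, -0.60, 0.38], [-0.25, -0.19, 0.12]]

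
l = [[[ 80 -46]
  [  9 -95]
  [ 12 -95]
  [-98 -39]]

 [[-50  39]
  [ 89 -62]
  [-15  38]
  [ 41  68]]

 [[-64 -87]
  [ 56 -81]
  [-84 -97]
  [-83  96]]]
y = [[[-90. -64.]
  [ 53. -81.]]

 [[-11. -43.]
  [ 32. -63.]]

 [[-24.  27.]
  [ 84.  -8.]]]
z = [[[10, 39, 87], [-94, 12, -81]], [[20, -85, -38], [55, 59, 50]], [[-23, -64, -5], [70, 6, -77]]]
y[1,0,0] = -11.0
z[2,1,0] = 70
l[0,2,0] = 12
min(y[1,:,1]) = -63.0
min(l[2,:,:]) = -97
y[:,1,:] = [[53.0, -81.0], [32.0, -63.0], [84.0, -8.0]]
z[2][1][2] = -77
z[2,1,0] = 70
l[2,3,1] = 96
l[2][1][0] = 56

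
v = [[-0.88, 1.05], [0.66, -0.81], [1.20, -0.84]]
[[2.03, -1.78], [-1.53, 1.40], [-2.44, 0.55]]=v @ [[-1.65, -1.75], [0.55, -3.16]]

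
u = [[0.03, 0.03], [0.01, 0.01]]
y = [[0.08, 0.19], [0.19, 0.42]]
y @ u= [[0.00, 0.0], [0.01, 0.01]]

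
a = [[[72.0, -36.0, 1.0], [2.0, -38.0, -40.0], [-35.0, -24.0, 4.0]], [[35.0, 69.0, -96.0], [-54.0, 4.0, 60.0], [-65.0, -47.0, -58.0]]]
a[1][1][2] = 60.0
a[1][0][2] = -96.0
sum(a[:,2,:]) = -225.0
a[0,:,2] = [1.0, -40.0, 4.0]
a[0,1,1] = -38.0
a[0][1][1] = -38.0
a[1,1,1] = 4.0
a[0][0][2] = 1.0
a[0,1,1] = -38.0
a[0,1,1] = -38.0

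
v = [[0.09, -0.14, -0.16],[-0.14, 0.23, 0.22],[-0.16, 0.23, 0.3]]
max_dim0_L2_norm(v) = 0.4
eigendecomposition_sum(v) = [[0.09, -0.14, -0.16], [-0.14, 0.21, 0.24], [-0.16, 0.25, 0.28]] + [[-0.00, -0.00, -0.0], [-0.0, -0.0, -0.00], [-0.0, -0.0, -0.0]] + [[-0.0,0.00,-0.0],  [-0.0,0.02,-0.02],  [0.0,-0.02,0.02]]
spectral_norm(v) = 0.58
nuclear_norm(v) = 0.62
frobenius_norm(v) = 0.59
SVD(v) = [[-0.4, 0.0, 0.92], [0.59, -0.76, 0.26], [0.70, 0.65, 0.30]] @ diag([0.5841988019957964, 0.03754505625680373, 0.0014589370616008867]) @ [[-0.4, 0.60, 0.69], [0.1, -0.72, 0.69], [-0.91, -0.34, -0.23]]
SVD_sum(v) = [[0.09, -0.14, -0.16], [-0.14, 0.21, 0.24], [-0.16, 0.25, 0.28]] + [[0.0, -0.0, 0.0], [-0.00, 0.02, -0.02], [0.00, -0.02, 0.02]] + [[-0.0, -0.0, -0.00], [-0.0, -0.00, -0.00], [-0.0, -0.0, -0.0]]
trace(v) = 0.62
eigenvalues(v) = [0.58, -0.0, 0.04]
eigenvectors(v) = [[0.40,-0.91,-0.0], [-0.59,-0.33,-0.75], [-0.70,-0.23,0.66]]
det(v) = -0.00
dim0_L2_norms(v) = [0.23, 0.35, 0.4]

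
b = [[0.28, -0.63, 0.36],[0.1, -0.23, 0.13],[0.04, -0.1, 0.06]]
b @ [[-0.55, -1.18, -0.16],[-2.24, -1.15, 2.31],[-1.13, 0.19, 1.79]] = [[0.85,0.46,-0.86],[0.31,0.17,-0.31],[0.13,0.08,-0.13]]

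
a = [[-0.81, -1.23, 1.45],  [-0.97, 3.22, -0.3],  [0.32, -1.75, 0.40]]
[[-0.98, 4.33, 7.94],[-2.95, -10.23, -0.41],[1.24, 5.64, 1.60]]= a @ [[3.92, 0.15, -0.67], [0.44, -3.09, 0.16], [1.89, 0.45, 5.24]]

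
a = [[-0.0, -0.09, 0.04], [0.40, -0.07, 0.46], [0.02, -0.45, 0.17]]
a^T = [[-0.0,0.40,0.02], [-0.09,-0.07,-0.45], [0.04,0.46,0.17]]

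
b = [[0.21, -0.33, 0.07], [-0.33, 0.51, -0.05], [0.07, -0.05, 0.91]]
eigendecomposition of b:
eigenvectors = [[-0.84, -0.50, 0.21], [-0.54, 0.80, -0.27], [0.04, 0.34, 0.94]]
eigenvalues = [-0.0, 0.69, 0.94]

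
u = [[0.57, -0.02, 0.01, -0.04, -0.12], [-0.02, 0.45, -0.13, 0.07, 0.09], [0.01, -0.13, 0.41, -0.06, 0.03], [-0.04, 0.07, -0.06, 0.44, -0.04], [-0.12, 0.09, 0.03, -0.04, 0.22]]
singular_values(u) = [0.65, 0.57, 0.41, 0.32, 0.13]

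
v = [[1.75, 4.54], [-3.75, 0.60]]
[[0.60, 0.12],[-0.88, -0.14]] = v@[[0.24,0.04], [0.04,0.01]]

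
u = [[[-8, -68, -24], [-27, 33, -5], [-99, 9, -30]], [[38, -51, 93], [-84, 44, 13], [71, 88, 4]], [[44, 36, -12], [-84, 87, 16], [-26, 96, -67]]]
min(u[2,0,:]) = -12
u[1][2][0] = 71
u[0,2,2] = -30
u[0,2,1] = 9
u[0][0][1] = -68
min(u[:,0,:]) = -68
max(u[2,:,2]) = 16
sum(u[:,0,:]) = 48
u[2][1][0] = -84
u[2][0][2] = -12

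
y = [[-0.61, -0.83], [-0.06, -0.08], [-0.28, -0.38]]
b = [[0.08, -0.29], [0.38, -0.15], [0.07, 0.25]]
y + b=[[-0.53, -1.12],[0.32, -0.23],[-0.21, -0.13]]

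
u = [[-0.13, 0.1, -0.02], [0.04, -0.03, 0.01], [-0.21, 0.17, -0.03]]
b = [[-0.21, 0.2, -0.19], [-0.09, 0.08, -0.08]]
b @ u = [[0.08, -0.06, 0.01], [0.03, -0.02, 0.00]]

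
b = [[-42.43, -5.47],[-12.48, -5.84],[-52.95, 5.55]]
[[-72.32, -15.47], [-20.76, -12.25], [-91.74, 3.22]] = b @ [[1.72, 0.13],[-0.12, 1.82]]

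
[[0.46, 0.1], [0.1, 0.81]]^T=[[0.46, 0.10], [0.1, 0.81]]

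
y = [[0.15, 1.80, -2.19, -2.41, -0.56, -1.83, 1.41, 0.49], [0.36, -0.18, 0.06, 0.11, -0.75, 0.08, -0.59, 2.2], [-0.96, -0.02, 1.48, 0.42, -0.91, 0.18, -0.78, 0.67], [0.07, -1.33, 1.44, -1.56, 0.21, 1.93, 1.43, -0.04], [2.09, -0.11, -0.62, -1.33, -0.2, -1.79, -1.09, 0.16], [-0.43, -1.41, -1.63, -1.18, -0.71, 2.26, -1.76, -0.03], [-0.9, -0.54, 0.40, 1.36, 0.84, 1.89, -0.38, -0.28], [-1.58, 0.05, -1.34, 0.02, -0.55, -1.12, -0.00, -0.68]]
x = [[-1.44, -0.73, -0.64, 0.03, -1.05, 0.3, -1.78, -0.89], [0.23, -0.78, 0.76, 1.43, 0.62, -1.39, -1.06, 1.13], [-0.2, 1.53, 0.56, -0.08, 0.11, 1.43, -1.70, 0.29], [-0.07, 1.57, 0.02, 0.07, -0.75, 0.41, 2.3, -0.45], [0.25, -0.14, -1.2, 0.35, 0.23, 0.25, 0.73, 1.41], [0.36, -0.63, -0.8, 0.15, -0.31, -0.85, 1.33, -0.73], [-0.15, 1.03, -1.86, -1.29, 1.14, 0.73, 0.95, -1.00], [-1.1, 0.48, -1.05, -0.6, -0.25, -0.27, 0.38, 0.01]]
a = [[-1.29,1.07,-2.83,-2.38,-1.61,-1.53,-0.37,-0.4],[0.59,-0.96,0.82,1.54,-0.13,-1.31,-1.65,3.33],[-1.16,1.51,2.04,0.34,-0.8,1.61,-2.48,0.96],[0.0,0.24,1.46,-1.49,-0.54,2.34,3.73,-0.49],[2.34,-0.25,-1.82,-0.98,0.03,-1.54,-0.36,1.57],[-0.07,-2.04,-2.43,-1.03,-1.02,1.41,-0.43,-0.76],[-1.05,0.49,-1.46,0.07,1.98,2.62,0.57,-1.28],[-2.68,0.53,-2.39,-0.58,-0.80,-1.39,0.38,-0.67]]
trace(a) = -0.36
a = y + x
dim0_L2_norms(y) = [2.99, 2.71, 3.75, 3.67, 1.82, 4.5, 3.07, 2.47]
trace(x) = -1.25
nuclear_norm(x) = 17.65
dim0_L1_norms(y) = [6.54, 5.44, 9.16, 8.39, 4.73, 11.08, 7.44, 4.55]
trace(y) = 0.89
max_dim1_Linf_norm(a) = 3.73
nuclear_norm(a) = 29.63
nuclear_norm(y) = 21.99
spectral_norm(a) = 6.94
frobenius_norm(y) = 9.10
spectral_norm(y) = 5.86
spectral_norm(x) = 4.65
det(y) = 320.90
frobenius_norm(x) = 7.37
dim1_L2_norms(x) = [2.86, 2.83, 2.78, 2.95, 2.07, 2.08, 3.15, 1.78]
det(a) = -1993.89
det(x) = -59.78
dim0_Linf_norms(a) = [2.68, 2.04, 2.83, 2.38, 1.98, 2.62, 3.73, 3.33]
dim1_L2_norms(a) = [4.66, 4.46, 4.27, 4.93, 3.84, 3.86, 4.03, 4.08]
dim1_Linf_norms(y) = [2.41, 2.2, 1.48, 1.93, 2.09, 2.26, 1.89, 1.58]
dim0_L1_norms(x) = [3.8, 6.89, 6.89, 4.0, 4.46, 5.63, 10.23, 5.91]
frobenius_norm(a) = 12.11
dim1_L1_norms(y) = [10.84, 4.33, 5.42, 8.01, 7.39, 9.41, 6.59, 5.34]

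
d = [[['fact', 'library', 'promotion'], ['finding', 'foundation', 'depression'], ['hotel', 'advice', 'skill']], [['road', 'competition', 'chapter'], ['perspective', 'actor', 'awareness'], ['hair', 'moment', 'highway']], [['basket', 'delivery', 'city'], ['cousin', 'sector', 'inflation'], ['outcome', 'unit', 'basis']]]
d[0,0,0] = 'fact'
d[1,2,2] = 'highway'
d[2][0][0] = 'basket'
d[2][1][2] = 'inflation'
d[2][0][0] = 'basket'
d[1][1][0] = 'perspective'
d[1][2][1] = 'moment'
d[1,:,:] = [['road', 'competition', 'chapter'], ['perspective', 'actor', 'awareness'], ['hair', 'moment', 'highway']]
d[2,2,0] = 'outcome'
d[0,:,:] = [['fact', 'library', 'promotion'], ['finding', 'foundation', 'depression'], ['hotel', 'advice', 'skill']]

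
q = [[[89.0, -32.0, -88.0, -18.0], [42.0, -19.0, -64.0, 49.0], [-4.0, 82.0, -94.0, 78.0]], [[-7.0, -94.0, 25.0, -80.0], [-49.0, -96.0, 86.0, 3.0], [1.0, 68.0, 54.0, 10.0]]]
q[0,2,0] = -4.0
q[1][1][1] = -96.0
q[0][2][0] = -4.0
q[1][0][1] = -94.0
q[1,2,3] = 10.0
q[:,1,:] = [[42.0, -19.0, -64.0, 49.0], [-49.0, -96.0, 86.0, 3.0]]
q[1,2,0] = 1.0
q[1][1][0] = -49.0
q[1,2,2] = 54.0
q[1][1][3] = 3.0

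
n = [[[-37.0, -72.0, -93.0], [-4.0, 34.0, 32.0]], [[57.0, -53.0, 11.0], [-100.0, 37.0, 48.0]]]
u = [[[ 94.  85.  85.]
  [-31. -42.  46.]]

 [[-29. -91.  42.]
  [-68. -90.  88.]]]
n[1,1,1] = 37.0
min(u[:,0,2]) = 42.0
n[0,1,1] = 34.0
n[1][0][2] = 11.0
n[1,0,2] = 11.0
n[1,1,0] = -100.0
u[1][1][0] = -68.0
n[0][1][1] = 34.0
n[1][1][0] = -100.0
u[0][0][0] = 94.0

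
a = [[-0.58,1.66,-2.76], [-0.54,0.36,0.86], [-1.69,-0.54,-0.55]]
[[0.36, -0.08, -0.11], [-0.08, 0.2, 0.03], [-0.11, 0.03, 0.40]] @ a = [[0.02, 0.63, -1.00], [-0.11, -0.08, 0.38], [-0.63, -0.39, 0.11]]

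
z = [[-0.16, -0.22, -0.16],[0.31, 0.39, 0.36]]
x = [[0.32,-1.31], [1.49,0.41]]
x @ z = [[-0.46, -0.58, -0.52], [-0.11, -0.17, -0.09]]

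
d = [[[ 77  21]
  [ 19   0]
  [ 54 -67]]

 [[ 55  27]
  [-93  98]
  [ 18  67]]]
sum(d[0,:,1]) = -46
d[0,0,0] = 77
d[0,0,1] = 21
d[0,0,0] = 77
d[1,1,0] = -93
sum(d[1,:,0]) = -20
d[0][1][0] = 19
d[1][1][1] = 98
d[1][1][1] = 98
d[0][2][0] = 54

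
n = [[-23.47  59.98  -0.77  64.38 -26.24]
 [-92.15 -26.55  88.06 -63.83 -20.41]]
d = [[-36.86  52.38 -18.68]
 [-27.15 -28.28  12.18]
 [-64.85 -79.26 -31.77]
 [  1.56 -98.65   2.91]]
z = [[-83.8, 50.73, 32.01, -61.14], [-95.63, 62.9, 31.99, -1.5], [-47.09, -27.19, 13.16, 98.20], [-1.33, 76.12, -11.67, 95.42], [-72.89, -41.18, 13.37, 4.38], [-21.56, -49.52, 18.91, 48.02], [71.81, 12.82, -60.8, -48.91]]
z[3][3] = 95.42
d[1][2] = 12.18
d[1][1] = -28.28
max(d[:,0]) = 1.56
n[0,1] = 59.98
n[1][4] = -20.41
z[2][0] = -47.09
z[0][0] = -83.8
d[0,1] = 52.38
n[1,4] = -20.41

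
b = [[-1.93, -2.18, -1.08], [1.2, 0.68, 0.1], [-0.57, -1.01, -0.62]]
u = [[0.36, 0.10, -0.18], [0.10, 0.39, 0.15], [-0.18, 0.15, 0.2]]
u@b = [[-0.47, -0.54, -0.27], [0.19, -0.10, -0.16], [0.41, 0.29, 0.09]]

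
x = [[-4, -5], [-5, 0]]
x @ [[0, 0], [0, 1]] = [[0, -5], [0, 0]]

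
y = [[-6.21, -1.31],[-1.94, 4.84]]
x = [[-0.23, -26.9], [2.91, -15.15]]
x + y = [[-6.44, -28.21],[0.97, -10.31]]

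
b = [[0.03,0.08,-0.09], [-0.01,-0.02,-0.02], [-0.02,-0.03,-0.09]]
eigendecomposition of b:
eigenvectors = [[0.43,0.98,0.90], [0.25,-0.15,-0.42], [0.87,-0.13,-0.06]]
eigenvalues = [-0.11, 0.03, -0.0]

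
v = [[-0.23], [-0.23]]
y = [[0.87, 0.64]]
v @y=[[-0.2, -0.15], [-0.20, -0.15]]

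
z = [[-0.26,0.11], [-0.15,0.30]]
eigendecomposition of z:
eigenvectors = [[-0.96, -0.20], [-0.27, -0.98]]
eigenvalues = [-0.23, 0.27]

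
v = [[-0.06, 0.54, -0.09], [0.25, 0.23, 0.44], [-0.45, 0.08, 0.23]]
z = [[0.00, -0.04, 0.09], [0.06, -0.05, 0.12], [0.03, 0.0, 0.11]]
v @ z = [[0.03, -0.02, 0.05], [0.03, -0.02, 0.1], [0.01, 0.01, -0.01]]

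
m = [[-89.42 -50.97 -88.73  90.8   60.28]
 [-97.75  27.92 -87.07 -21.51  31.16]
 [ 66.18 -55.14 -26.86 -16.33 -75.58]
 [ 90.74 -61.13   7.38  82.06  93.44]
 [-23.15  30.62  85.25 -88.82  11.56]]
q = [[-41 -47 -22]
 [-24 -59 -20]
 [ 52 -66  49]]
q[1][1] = -59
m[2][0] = 66.18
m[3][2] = 7.38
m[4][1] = 30.62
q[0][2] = -22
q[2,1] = -66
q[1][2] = -20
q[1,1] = -59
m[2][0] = 66.18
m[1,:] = [-97.75, 27.92, -87.07, -21.51, 31.16]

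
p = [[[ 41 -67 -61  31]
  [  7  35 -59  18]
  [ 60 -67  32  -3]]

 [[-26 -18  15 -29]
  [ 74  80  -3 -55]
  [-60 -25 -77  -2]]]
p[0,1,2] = -59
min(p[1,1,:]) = -55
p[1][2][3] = -2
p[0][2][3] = -3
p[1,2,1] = -25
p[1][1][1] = 80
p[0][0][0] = 41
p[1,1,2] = -3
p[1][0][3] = -29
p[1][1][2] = -3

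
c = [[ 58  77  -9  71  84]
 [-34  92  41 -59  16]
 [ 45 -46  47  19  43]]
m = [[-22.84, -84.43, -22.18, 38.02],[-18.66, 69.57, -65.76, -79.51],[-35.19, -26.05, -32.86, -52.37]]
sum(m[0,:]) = -91.43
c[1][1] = 92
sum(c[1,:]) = 56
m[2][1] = -26.05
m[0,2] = -22.18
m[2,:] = [-35.19, -26.05, -32.86, -52.37]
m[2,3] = -52.37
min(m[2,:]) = -52.37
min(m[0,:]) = -84.43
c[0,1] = 77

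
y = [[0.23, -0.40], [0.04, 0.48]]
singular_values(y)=[0.64, 0.2]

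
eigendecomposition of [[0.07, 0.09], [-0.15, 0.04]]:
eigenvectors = [[(-0.08-0.61j),  -0.08+0.61j], [(0.79+0j),  0.79-0.00j]]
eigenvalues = [(0.05+0.12j), (0.05-0.12j)]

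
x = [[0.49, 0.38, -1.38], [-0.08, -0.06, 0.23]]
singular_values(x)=[1.53, 0.0]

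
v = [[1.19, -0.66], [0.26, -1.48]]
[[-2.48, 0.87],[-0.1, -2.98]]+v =[[-1.29, 0.21], [0.16, -4.46]]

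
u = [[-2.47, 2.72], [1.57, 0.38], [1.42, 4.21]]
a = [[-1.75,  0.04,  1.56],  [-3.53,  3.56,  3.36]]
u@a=[[-5.28, 9.58, 5.29], [-4.09, 1.42, 3.73], [-17.35, 15.04, 16.36]]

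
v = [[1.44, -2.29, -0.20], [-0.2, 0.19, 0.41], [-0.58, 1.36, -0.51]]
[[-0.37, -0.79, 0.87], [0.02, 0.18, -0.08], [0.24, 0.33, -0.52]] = v@ [[-0.01,  0.28,  -0.05],  [0.16,  0.49,  -0.41],  [-0.03,  0.34,  -0.02]]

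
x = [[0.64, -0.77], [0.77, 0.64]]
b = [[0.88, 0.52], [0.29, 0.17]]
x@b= [[0.34,  0.20], [0.86,  0.51]]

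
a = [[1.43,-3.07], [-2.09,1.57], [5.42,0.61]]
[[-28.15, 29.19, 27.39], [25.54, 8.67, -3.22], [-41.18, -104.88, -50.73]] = a @ [[-8.2, -17.37, -7.94], [5.35, -17.6, -12.62]]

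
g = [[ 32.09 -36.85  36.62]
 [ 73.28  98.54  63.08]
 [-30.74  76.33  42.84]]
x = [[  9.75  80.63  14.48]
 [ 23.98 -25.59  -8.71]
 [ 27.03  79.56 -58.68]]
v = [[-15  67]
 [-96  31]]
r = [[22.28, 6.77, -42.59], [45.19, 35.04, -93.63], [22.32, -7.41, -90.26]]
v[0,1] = 67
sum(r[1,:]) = -13.400000000000006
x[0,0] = 9.75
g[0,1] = -36.85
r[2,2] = -90.26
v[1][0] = -96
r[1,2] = -93.63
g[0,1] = -36.85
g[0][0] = 32.09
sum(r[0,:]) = -13.540000000000003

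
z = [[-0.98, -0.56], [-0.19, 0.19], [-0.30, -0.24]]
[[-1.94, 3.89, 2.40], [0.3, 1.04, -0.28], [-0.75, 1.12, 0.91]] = z @ [[0.69, -4.51, -1.02], [2.26, 0.95, -2.50]]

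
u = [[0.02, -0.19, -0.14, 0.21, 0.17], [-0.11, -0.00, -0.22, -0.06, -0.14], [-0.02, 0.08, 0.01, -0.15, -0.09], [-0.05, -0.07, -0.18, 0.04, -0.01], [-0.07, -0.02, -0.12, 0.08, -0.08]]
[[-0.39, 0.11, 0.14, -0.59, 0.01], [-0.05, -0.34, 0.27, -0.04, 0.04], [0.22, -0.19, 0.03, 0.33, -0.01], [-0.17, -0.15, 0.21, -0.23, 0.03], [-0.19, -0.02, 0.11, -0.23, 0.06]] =u @ [[-0.18, 1.35, 1.23, 0.72, 0.63], [0.34, 1.54, -0.87, 1.05, 0.39], [0.54, 0.27, -1.24, 0.34, -0.38], [-1.36, 1.83, -0.4, -1.62, 0.41], [0.24, 0.17, -0.81, -0.11, -0.38]]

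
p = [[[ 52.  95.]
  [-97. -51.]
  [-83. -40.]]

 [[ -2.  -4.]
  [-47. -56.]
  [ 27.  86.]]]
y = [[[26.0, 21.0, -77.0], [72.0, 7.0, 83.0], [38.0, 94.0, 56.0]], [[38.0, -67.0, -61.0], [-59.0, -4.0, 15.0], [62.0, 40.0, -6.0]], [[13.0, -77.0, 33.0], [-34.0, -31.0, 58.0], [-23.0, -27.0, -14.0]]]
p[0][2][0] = -83.0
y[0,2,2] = 56.0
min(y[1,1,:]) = -59.0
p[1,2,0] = 27.0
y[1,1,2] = 15.0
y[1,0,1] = -67.0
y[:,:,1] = [[21.0, 7.0, 94.0], [-67.0, -4.0, 40.0], [-77.0, -31.0, -27.0]]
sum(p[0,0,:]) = 147.0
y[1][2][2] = -6.0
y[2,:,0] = [13.0, -34.0, -23.0]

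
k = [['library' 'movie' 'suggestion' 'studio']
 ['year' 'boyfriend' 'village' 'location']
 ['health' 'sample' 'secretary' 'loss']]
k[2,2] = 'secretary'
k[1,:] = ['year', 'boyfriend', 'village', 'location']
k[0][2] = 'suggestion'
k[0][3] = 'studio'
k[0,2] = 'suggestion'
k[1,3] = 'location'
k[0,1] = 'movie'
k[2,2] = 'secretary'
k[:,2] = ['suggestion', 'village', 'secretary']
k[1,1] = 'boyfriend'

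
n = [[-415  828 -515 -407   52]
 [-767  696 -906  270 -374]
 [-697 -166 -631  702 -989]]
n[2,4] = -989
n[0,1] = 828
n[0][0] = -415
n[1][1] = 696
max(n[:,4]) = 52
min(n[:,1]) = -166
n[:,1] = [828, 696, -166]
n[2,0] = -697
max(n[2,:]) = 702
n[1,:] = [-767, 696, -906, 270, -374]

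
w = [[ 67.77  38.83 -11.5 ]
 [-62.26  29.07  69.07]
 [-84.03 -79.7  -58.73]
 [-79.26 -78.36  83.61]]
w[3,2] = 83.61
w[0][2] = -11.5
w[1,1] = 29.07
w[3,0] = -79.26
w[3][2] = 83.61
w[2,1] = -79.7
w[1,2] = 69.07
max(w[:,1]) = 38.83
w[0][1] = 38.83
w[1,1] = 29.07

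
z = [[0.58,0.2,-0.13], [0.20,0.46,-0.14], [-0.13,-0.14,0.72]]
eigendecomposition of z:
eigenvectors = [[-0.55, -0.63, -0.56], [-0.46, -0.33, 0.82], [0.7, -0.71, 0.1]]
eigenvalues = [0.91, 0.54, 0.31]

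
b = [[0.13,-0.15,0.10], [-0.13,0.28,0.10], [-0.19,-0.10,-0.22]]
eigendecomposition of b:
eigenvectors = [[0.39+0.34j, 0.39-0.34j, 0.53+0.00j], [0.29+0.20j, 0.29-0.20j, (-0.85+0j)], [(-0.78+0j), (-0.78-0j), (-0.03+0j)]]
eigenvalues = [(-0.09+0.11j), (-0.09-0.11j), (0.36+0j)]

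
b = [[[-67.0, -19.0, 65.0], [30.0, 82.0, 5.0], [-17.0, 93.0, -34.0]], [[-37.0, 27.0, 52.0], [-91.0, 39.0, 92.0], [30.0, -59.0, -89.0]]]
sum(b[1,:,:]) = -36.0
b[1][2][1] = -59.0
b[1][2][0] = 30.0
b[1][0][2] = 52.0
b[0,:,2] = [65.0, 5.0, -34.0]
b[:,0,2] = [65.0, 52.0]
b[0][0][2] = 65.0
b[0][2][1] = 93.0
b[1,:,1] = [27.0, 39.0, -59.0]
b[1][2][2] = -89.0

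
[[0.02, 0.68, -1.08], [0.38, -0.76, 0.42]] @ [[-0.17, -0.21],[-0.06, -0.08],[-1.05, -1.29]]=[[1.09, 1.33], [-0.46, -0.56]]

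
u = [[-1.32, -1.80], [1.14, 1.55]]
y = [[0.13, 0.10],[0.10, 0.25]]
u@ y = [[-0.35, -0.58], [0.30, 0.5]]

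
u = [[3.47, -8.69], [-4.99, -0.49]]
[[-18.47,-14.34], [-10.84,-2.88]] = u @ [[1.89, 0.4],[2.88, 1.81]]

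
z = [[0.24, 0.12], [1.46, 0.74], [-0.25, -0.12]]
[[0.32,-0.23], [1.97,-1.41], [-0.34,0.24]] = z @[[1.24, -0.89], [0.21, -0.15]]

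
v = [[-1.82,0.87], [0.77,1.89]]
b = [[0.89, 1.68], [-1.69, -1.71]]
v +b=[[-0.93, 2.55], [-0.92, 0.18]]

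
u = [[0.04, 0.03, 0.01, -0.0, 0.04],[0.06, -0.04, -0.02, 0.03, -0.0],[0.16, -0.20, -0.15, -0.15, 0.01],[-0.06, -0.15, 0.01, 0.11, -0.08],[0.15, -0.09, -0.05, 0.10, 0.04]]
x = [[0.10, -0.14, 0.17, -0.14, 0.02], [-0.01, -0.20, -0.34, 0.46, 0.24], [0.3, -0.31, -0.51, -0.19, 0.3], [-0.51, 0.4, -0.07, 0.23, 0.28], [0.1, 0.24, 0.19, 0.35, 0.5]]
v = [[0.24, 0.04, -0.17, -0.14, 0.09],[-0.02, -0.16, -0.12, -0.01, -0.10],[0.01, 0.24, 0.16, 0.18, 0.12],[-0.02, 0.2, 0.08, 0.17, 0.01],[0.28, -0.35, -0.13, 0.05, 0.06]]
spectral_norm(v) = 0.62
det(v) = 0.00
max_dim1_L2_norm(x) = 0.76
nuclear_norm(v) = 1.38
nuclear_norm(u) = 0.79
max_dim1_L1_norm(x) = 1.61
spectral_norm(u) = 0.36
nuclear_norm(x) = 2.87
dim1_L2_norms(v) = [0.34, 0.22, 0.36, 0.28, 0.47]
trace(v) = 0.47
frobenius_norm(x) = 1.45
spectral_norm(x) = 0.96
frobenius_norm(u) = 0.46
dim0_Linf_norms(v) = [0.28, 0.35, 0.17, 0.18, 0.12]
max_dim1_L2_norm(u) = 0.33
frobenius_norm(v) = 0.77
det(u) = -0.00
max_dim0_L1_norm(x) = 1.37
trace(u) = 0.00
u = x @ v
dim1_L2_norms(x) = [0.28, 0.65, 0.76, 0.75, 0.69]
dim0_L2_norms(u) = [0.24, 0.27, 0.16, 0.21, 0.1]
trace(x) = 0.12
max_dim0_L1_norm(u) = 0.51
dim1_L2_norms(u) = [0.06, 0.08, 0.33, 0.21, 0.21]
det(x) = -0.02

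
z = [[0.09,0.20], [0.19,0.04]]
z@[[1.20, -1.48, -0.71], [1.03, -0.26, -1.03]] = [[0.31, -0.19, -0.27], [0.27, -0.29, -0.18]]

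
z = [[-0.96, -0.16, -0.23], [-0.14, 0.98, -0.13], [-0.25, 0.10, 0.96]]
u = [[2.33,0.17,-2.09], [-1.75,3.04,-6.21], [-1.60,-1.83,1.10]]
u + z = [[1.37, 0.01, -2.32], [-1.89, 4.02, -6.34], [-1.85, -1.73, 2.06]]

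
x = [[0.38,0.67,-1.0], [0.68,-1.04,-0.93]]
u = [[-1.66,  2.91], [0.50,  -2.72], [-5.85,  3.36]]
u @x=[[1.35, -4.14, -1.05], [-1.66, 3.16, 2.03], [0.06, -7.41, 2.73]]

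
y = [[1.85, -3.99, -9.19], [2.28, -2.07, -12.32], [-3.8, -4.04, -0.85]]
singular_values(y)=[16.22, 5.63, 1.39]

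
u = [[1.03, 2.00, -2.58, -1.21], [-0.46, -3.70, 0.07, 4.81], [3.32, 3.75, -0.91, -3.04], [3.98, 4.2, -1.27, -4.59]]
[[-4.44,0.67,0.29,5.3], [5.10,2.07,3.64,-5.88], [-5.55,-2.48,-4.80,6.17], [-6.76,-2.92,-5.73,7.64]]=u @ [[-0.08, -0.47, -0.88, 0.02], [-0.99, -0.28, -0.49, 1.06], [0.79, -0.75, -0.99, -1.04], [0.28, 0.18, 0.31, -0.39]]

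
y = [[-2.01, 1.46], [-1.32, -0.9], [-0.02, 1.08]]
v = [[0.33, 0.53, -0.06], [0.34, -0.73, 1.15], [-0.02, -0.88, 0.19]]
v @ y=[[-1.36, -0.06], [0.26, 2.4], [1.20, 0.97]]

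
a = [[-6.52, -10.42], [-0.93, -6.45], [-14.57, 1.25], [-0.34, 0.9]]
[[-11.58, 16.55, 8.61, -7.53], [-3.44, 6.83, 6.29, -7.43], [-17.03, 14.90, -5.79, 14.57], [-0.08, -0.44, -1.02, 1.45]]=a @[[1.20, -1.1, 0.31, -0.89], [0.36, -0.9, -1.02, 1.28]]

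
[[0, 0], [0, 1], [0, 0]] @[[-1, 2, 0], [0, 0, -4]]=[[0, 0, 0], [0, 0, -4], [0, 0, 0]]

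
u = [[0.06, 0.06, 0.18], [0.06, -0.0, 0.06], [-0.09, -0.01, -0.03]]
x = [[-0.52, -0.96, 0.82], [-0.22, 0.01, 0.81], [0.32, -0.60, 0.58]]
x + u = [[-0.46,-0.90,1.0], [-0.16,0.01,0.87], [0.23,-0.61,0.55]]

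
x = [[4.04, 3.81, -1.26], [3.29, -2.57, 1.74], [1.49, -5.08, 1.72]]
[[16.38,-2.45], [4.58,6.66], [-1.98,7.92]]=x @ [[2.90, 0.67],[0.55, -0.99],[-2.04, 1.10]]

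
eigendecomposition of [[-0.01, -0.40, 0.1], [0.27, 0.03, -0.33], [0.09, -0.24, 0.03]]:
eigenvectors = [[(-0.73+0j), (-0.73-0j), (0.71+0j)], [(-0.21+0.44j), -0.21-0.44j, -0.19+0.00j], [-0.39+0.27j, (-0.39-0.27j), 0.68+0.00j]]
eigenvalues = [(-0.07+0.21j), (-0.07-0.21j), (0.19+0j)]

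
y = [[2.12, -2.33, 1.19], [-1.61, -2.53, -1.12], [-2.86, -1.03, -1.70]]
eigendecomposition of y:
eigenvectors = [[-0.18, -0.76, -0.54], [-0.77, 0.13, -0.02], [-0.62, 0.64, 0.84]]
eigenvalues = [-3.8, 1.51, 0.18]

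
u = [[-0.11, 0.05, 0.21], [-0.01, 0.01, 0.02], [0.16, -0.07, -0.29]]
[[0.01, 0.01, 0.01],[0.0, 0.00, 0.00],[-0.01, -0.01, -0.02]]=u @ [[0.44, 0.37, 0.18], [0.37, 0.32, 0.16], [0.18, 0.16, 0.12]]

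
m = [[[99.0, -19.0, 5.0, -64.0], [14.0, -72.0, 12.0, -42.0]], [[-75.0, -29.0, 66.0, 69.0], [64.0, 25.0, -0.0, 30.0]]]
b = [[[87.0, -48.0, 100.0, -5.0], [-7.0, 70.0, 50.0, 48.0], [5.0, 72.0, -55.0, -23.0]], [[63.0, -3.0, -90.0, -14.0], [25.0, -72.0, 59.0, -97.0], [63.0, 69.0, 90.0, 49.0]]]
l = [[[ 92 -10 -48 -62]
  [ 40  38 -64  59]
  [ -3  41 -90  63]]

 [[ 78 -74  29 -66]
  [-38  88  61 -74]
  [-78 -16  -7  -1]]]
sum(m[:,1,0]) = 78.0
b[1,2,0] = 63.0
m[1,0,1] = -29.0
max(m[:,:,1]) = 25.0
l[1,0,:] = [78, -74, 29, -66]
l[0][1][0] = 40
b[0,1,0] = -7.0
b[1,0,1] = -3.0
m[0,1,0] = 14.0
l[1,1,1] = 88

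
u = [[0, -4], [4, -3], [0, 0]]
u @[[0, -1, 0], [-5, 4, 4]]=[[20, -16, -16], [15, -16, -12], [0, 0, 0]]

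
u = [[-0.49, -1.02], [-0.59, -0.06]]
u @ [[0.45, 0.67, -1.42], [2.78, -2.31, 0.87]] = [[-3.06, 2.03, -0.19], [-0.43, -0.26, 0.79]]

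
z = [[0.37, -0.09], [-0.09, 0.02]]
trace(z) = 0.39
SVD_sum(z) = [[0.37, -0.09], [-0.09, 0.02]] + [[-0.00,-0.00], [-0.00,-0.0]]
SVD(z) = [[-0.97, 0.24], [0.24, 0.97]] @ diag([0.3917866865415442, 0.001786686541544267]) @ [[-0.97, 0.24], [-0.24, -0.97]]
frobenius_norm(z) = 0.39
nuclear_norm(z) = 0.39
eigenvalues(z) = [0.39, -0.0]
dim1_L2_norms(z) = [0.38, 0.09]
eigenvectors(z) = [[0.97, 0.24],[-0.24, 0.97]]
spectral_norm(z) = 0.39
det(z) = -0.00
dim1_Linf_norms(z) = [0.37, 0.09]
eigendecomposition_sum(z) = [[0.37, -0.09], [-0.09, 0.02]] + [[-0.0, -0.0],[-0.0, -0.0]]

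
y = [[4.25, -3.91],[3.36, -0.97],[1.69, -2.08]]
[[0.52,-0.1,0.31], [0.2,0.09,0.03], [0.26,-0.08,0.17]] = y @ [[0.03, 0.05, -0.02], [-0.10, 0.08, -0.1]]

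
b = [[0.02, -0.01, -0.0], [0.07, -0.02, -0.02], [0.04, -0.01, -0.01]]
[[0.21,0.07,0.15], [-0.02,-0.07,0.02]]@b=[[0.02, -0.00, -0.0], [-0.00, 0.0, 0.0]]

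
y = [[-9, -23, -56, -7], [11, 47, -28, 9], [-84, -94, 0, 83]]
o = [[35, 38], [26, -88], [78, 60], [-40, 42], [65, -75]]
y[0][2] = -56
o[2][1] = 60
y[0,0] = -9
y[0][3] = -7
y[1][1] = 47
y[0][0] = -9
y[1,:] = [11, 47, -28, 9]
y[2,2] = 0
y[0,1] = -23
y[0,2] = -56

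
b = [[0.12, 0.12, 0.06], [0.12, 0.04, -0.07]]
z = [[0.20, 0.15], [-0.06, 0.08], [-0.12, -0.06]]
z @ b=[[0.04, 0.03, 0.0], [0.00, -0.0, -0.01], [-0.02, -0.02, -0.0]]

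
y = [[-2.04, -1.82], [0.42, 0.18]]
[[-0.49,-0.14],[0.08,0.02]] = y @ [[0.16, 0.05], [0.09, 0.02]]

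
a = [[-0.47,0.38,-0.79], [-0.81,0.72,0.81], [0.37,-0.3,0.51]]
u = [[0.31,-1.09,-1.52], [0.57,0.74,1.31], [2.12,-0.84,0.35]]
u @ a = [[0.17, -0.21, -1.90], [-0.38, 0.36, 0.82], [-0.19, 0.1, -2.18]]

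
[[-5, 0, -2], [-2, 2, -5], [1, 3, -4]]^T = [[-5, -2, 1], [0, 2, 3], [-2, -5, -4]]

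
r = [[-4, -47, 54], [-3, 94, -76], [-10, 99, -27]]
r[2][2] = -27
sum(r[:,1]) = 146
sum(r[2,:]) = 62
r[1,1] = 94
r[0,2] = 54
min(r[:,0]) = -10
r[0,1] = -47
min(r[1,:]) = -76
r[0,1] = -47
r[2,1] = 99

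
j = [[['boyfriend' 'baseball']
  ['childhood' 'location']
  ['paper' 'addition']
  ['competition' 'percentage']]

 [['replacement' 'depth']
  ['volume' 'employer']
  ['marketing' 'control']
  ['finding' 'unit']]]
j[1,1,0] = 'volume'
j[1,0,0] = 'replacement'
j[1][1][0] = 'volume'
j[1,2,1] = 'control'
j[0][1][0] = 'childhood'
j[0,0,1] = 'baseball'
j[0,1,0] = 'childhood'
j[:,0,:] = [['boyfriend', 'baseball'], ['replacement', 'depth']]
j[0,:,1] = ['baseball', 'location', 'addition', 'percentage']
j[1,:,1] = ['depth', 'employer', 'control', 'unit']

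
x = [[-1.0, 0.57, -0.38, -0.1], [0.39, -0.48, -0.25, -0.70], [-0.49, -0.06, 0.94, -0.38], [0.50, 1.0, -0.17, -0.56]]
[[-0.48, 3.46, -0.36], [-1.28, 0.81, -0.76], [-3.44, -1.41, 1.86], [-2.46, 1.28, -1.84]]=x @ [[0.35, -1.73, -0.82], [-1.04, 0.76, -0.82], [-2.13, -2.99, 1.73], [3.5, -1.57, 0.57]]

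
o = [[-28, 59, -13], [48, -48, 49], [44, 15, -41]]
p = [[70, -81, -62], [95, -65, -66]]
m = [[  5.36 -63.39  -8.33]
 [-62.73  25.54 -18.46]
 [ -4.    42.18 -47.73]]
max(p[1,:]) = 95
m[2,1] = 42.18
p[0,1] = -81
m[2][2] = -47.73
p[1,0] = 95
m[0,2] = -8.33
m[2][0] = -4.0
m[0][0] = 5.36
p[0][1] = -81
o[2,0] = 44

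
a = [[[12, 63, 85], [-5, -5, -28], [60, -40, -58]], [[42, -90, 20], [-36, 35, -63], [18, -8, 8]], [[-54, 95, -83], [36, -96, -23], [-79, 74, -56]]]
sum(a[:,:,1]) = 28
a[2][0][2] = -83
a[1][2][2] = 8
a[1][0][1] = -90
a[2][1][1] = -96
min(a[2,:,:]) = -96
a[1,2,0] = 18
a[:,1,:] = [[-5, -5, -28], [-36, 35, -63], [36, -96, -23]]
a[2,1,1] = -96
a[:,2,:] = [[60, -40, -58], [18, -8, 8], [-79, 74, -56]]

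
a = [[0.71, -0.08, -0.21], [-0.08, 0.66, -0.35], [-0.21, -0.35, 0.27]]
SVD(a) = [[-0.33, 0.90, 0.3], [-0.77, -0.43, 0.47], [0.55, -0.07, 0.83]] @ diag([0.8785825381210517, 0.7659453128483588, 0.004527850969410053]) @ [[-0.33, -0.77, 0.55], [0.90, -0.43, -0.07], [-0.3, -0.47, -0.83]]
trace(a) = 1.64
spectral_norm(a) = 0.88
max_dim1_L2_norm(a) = 0.75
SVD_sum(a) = [[0.09,0.22,-0.16], [0.22,0.52,-0.37], [-0.16,-0.37,0.27]] + [[0.62, -0.3, -0.05], [-0.3, 0.14, 0.02], [-0.05, 0.02, 0.0]] + [[-0.0, -0.0, -0.00], [-0.0, -0.0, -0.0], [-0.00, -0.0, -0.00]]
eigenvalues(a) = [-0.0, 0.77, 0.88]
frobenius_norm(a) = 1.17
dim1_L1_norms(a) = [1.0, 1.09, 0.83]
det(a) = -0.00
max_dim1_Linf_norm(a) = 0.71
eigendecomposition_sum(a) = [[-0.00, -0.00, -0.0], [-0.00, -0.0, -0.00], [-0.00, -0.00, -0.00]] + [[0.62, -0.30, -0.05], [-0.30, 0.14, 0.02], [-0.05, 0.02, 0.0]] + [[0.09, 0.22, -0.16], [0.22, 0.52, -0.37], [-0.16, -0.37, 0.27]]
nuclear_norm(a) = 1.65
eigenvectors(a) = [[-0.3, -0.9, -0.33], [-0.47, 0.43, -0.77], [-0.83, 0.07, 0.55]]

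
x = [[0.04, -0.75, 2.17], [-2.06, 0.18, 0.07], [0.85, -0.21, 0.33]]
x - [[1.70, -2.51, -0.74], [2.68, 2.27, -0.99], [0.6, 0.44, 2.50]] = [[-1.66,1.76,2.91], [-4.74,-2.09,1.06], [0.25,-0.65,-2.17]]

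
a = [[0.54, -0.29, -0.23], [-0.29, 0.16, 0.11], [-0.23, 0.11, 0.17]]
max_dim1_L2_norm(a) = 0.65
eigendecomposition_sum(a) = [[0.54, -0.29, -0.25],[-0.29, 0.15, 0.13],[-0.25, 0.13, 0.11]] + [[0.00, 0.00, 0.0], [0.00, 0.00, 0.0], [0.0, 0.00, 0.0]] + [[0.00, -0.01, 0.02],[-0.01, 0.01, -0.02],[0.02, -0.02, 0.06]]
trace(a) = 0.87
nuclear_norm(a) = 0.87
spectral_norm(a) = 0.80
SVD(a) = [[-0.82, 0.24, 0.52], [0.44, -0.33, 0.84], [0.37, 0.91, 0.16]] @ diag([0.7997036893582434, 0.06908356147649362, 0.0012127491652630966]) @ [[-0.82, 0.44, 0.37], [0.24, -0.33, 0.91], [0.52, 0.84, 0.16]]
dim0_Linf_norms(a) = [0.54, 0.29, 0.23]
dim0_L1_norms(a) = [1.06, 0.56, 0.51]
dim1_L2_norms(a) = [0.65, 0.35, 0.31]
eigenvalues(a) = [0.8, 0.0, 0.07]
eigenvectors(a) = [[-0.82, 0.52, 0.24], [0.44, 0.84, -0.33], [0.37, 0.16, 0.91]]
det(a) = 0.00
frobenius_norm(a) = 0.80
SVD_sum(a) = [[0.54, -0.29, -0.25], [-0.29, 0.15, 0.13], [-0.25, 0.13, 0.11]] + [[0.0, -0.01, 0.02],[-0.01, 0.01, -0.02],[0.02, -0.02, 0.06]] + [[0.00, 0.0, 0.00], [0.00, 0.00, 0.00], [0.0, 0.00, 0.00]]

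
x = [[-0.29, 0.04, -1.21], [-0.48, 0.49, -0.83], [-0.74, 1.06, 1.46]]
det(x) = -0.23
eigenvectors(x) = [[0.84,0.53,-0.58], [0.54,0.39,-0.73], [0.03,-0.75,0.37]]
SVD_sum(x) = [[0.18, -0.37, -0.97], [0.09, -0.18, -0.47], [-0.31, 0.64, 1.7]] + [[-0.43, 0.44, -0.25], [-0.61, 0.63, -0.35], [-0.41, 0.43, -0.24]] + [[-0.04, -0.04, 0.01], [0.04, 0.03, -0.01], [-0.01, -0.01, 0.00]]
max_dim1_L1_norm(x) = 3.26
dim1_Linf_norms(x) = [1.21, 0.83, 1.46]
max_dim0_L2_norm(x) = 2.07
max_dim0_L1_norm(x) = 3.5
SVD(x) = [[0.48, -0.50, -0.72],[0.23, -0.72, 0.66],[-0.84, -0.49, -0.23]] @ diag([2.1815100943664962, 1.3215430129458101, 0.08085649702522305]) @ [[0.17, -0.35, -0.92], [0.64, -0.67, 0.37], [0.75, 0.66, -0.11]]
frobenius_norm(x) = 2.55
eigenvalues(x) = [-0.31, 1.44, 0.53]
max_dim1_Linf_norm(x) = 1.46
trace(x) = 1.66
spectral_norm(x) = 2.18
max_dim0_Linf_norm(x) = 1.46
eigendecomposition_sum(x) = [[-0.48, 0.29, -0.20],  [-0.31, 0.18, -0.13],  [-0.02, 0.01, -0.01]] + [[0.78, -1.16, -1.07],  [0.56, -0.84, -0.77],  [-1.09, 1.63, 1.5]] + [[-0.58, 0.91, 0.05], [-0.73, 1.14, 0.07], [0.37, -0.58, -0.03]]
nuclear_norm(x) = 3.58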